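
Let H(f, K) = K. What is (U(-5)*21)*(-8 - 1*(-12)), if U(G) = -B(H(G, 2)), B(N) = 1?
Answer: -84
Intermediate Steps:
U(G) = -1 (U(G) = -1*1 = -1)
(U(-5)*21)*(-8 - 1*(-12)) = (-1*21)*(-8 - 1*(-12)) = -21*(-8 + 12) = -21*4 = -84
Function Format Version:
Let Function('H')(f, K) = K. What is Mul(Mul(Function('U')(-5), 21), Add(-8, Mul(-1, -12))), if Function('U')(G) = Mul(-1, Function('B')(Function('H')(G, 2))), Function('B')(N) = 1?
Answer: -84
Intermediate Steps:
Function('U')(G) = -1 (Function('U')(G) = Mul(-1, 1) = -1)
Mul(Mul(Function('U')(-5), 21), Add(-8, Mul(-1, -12))) = Mul(Mul(-1, 21), Add(-8, Mul(-1, -12))) = Mul(-21, Add(-8, 12)) = Mul(-21, 4) = -84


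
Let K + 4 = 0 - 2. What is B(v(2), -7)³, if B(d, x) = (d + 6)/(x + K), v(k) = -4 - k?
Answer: 0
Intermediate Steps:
K = -6 (K = -4 + (0 - 2) = -4 - 2 = -6)
B(d, x) = (6 + d)/(-6 + x) (B(d, x) = (d + 6)/(x - 6) = (6 + d)/(-6 + x))
B(v(2), -7)³ = ((6 + (-4 - 1*2))/(-6 - 7))³ = ((6 + (-4 - 2))/(-13))³ = (-(6 - 6)/13)³ = (-1/13*0)³ = 0³ = 0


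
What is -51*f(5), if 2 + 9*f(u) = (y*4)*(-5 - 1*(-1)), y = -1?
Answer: -238/3 ≈ -79.333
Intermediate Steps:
f(u) = 14/9 (f(u) = -2/9 + ((-1*4)*(-5 - 1*(-1)))/9 = -2/9 + (-4*(-5 + 1))/9 = -2/9 + (-4*(-4))/9 = -2/9 + (⅑)*16 = -2/9 + 16/9 = 14/9)
-51*f(5) = -51*14/9 = -238/3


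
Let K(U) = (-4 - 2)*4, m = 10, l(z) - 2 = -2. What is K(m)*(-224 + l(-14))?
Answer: 5376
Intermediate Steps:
l(z) = 0 (l(z) = 2 - 2 = 0)
K(U) = -24 (K(U) = -6*4 = -24)
K(m)*(-224 + l(-14)) = -24*(-224 + 0) = -24*(-224) = 5376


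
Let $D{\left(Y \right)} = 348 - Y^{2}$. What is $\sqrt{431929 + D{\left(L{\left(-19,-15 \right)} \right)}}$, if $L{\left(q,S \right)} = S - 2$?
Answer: $2 \sqrt{107997} \approx 657.26$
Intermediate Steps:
$L{\left(q,S \right)} = -2 + S$ ($L{\left(q,S \right)} = S - 2 = -2 + S$)
$\sqrt{431929 + D{\left(L{\left(-19,-15 \right)} \right)}} = \sqrt{431929 + \left(348 - \left(-2 - 15\right)^{2}\right)} = \sqrt{431929 + \left(348 - \left(-17\right)^{2}\right)} = \sqrt{431929 + \left(348 - 289\right)} = \sqrt{431929 + 59} = \sqrt{431988} = 2 \sqrt{107997}$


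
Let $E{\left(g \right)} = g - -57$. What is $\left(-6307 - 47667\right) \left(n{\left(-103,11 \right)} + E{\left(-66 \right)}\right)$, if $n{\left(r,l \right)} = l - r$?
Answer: $-5667270$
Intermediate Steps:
$E{\left(g \right)} = 57 + g$ ($E{\left(g \right)} = g + 57 = 57 + g$)
$\left(-6307 - 47667\right) \left(n{\left(-103,11 \right)} + E{\left(-66 \right)}\right) = \left(-6307 - 47667\right) \left(\left(11 - -103\right) + \left(57 - 66\right)\right) = - 53974 \left(\left(11 + 103\right) - 9\right) = - 53974 \left(114 - 9\right) = \left(-53974\right) 105 = -5667270$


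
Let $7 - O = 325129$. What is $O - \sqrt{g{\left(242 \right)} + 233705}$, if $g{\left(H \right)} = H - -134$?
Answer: $-325122 - 3 \sqrt{26009} \approx -3.2561 \cdot 10^{5}$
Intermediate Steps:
$g{\left(H \right)} = 134 + H$ ($g{\left(H \right)} = H + 134 = 134 + H$)
$O = -325122$ ($O = 7 - 325129 = -325122$)
$O - \sqrt{g{\left(242 \right)} + 233705} = -325122 - \sqrt{\left(134 + 242\right) + 233705} = -325122 - \sqrt{376 + 233705} = -325122 - \sqrt{234081} = -325122 - 3 \sqrt{26009}$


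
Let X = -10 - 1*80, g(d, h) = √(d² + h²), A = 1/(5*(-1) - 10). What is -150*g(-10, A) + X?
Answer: -90 - 10*√22501 ≈ -1590.0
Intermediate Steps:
A = -1/15 (A = 1/(-5 - 10) = 1/(-15) = -1/15 ≈ -0.066667)
X = -90 (X = -10 - 80 = -90)
-150*g(-10, A) + X = -150*√((-10)² + (-1/15)²) - 90 = -150*√(100 + 1/225) - 90 = -10*√22501 - 90 = -90 - 10*√22501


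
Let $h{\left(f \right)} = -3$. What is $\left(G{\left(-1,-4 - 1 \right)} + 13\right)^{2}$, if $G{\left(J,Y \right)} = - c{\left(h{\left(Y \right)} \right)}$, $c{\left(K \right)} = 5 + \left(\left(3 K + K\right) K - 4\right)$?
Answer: $576$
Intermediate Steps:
$c{\left(K \right)} = 1 + 4 K^{2}$ ($c{\left(K \right)} = 5 + \left(4 K K - 4\right) = 5 + \left(4 K^{2} - 4\right) = 5 + \left(-4 + 4 K^{2}\right) = 1 + 4 K^{2}$)
$G{\left(J,Y \right)} = -37$ ($G{\left(J,Y \right)} = - (1 + 4 \left(-3\right)^{2}) = - (1 + 4 \cdot 9) = - (1 + 36) = \left(-1\right) 37 = -37$)
$\left(G{\left(-1,-4 - 1 \right)} + 13\right)^{2} = \left(-37 + 13\right)^{2} = \left(-24\right)^{2} = 576$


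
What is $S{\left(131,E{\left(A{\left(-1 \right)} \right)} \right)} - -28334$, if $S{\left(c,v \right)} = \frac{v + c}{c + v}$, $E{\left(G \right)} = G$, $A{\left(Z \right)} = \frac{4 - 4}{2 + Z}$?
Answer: $28335$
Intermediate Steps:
$A{\left(Z \right)} = 0$ ($A{\left(Z \right)} = \frac{0}{2 + Z} = 0$)
$S{\left(c,v \right)} = 1$ ($S{\left(c,v \right)} = \frac{c + v}{c + v} = 1$)
$S{\left(131,E{\left(A{\left(-1 \right)} \right)} \right)} - -28334 = 1 - -28334 = 1 + 28334 = 28335$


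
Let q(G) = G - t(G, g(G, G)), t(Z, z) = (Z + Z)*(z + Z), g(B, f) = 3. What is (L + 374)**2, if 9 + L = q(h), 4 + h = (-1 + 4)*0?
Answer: 124609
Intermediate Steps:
h = -4 (h = -4 + (-1 + 4)*0 = -4 + 3*0 = -4 + 0 = -4)
t(Z, z) = 2*Z*(Z + z) (t(Z, z) = (2*Z)*(Z + z) = 2*Z*(Z + z))
q(G) = G - 2*G*(3 + G) (q(G) = G - 2*G*(G + 3) = G - 2*G*(3 + G))
L = -21 (L = -9 - 4*(-5 - 2*(-4)) = -9 - 4*(-5 + 8) = -9 - 4*3 = -9 - 12 = -21)
(L + 374)**2 = (-21 + 374)**2 = 353**2 = 124609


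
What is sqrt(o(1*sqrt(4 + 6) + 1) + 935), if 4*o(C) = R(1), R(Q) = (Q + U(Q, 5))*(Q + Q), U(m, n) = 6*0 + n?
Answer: sqrt(938) ≈ 30.627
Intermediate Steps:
U(m, n) = n (U(m, n) = 0 + n = n)
R(Q) = 2*Q*(5 + Q) (R(Q) = (Q + 5)*(Q + Q) = (5 + Q)*(2*Q) = 2*Q*(5 + Q))
o(C) = 3 (o(C) = (2*1*(5 + 1))/4 = (2*1*6)/4 = (1/4)*12 = 3)
sqrt(o(1*sqrt(4 + 6) + 1) + 935) = sqrt(3 + 935) = sqrt(938)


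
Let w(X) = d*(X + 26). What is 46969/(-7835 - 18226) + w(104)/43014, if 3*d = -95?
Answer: -1063804508/560493927 ≈ -1.8980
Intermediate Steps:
d = -95/3 (d = (1/3)*(-95) = -95/3 ≈ -31.667)
w(X) = -2470/3 - 95*X/3 (w(X) = -95*(X + 26)/3 = -95*(26 + X)/3 = -2470/3 - 95*X/3)
46969/(-7835 - 18226) + w(104)/43014 = 46969/(-7835 - 18226) + (-2470/3 - 95/3*104)/43014 = 46969/(-26061) + (-2470/3 - 9880/3)*(1/43014) = 46969*(-1/26061) - 12350/3*1/43014 = -46969/26061 - 6175/64521 = -1063804508/560493927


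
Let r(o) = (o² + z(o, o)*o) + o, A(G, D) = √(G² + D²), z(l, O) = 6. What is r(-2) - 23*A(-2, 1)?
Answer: -10 - 23*√5 ≈ -61.430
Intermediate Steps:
A(G, D) = √(D² + G²)
r(o) = o² + 7*o (r(o) = (o² + 6*o) + o = o² + 7*o)
r(-2) - 23*A(-2, 1) = -2*(7 - 2) - 23*√(1² + (-2)²) = -2*5 - 23*√(1 + 4) = -10 - 23*√5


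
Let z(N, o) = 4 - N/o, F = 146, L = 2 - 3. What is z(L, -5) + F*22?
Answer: 16079/5 ≈ 3215.8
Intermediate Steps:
L = -1
z(N, o) = 4 - N/o
z(L, -5) + F*22 = (4 - 1*(-1)/(-5)) + 146*22 = (4 - 1*(-1)*(-1/5)) + 3212 = (4 - 1/5) + 3212 = 19/5 + 3212 = 16079/5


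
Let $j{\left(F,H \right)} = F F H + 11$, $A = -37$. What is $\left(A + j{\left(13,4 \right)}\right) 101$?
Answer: $65650$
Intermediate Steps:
$j{\left(F,H \right)} = 11 + H F^{2}$ ($j{\left(F,H \right)} = F^{2} H + 11 = H F^{2} + 11 = 11 + H F^{2}$)
$\left(A + j{\left(13,4 \right)}\right) 101 = \left(-37 + \left(11 + 4 \cdot 13^{2}\right)\right) 101 = \left(-37 + \left(11 + 4 \cdot 169\right)\right) 101 = \left(-37 + \left(11 + 676\right)\right) 101 = \left(-37 + 687\right) 101 = 650 \cdot 101 = 65650$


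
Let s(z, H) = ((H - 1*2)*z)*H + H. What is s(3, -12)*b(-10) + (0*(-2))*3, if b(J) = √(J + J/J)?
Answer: 1476*I ≈ 1476.0*I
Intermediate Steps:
b(J) = √(1 + J) (b(J) = √(J + 1) = √(1 + J))
s(z, H) = H + H*z*(-2 + H) (s(z, H) = ((H - 2)*z)*H + H = ((-2 + H)*z)*H + H = (z*(-2 + H))*H + H = H*z*(-2 + H) + H = H + H*z*(-2 + H))
s(3, -12)*b(-10) + (0*(-2))*3 = (-12*(1 - 2*3 - 12*3))*√(1 - 10) + (0*(-2))*3 = (-12*(1 - 6 - 36))*√(-9) + 0*3 = (-12*(-41))*(3*I) + 0 = 492*(3*I) + 0 = 1476*I + 0 = 1476*I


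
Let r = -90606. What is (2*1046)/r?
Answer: -1046/45303 ≈ -0.023089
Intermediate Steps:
(2*1046)/r = (2*1046)/(-90606) = 2092*(-1/90606) = -1046/45303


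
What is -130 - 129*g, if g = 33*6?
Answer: -25672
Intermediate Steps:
g = 198
-130 - 129*g = -130 - 129*198 = -130 - 25542 = -25672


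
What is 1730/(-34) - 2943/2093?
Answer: -1860476/35581 ≈ -52.288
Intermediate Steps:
1730/(-34) - 2943/2093 = 1730*(-1/34) - 2943*1/2093 = -865/17 - 2943/2093 = -1860476/35581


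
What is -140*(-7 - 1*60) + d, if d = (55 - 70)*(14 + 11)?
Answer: 9005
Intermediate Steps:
d = -375 (d = -15*25 = -375)
-140*(-7 - 1*60) + d = -140*(-7 - 1*60) - 375 = -140*(-7 - 60) - 375 = -140*(-67) - 375 = 9380 - 375 = 9005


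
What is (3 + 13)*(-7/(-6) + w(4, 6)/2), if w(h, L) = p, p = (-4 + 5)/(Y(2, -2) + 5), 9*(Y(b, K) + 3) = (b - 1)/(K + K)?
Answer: 4840/213 ≈ 22.723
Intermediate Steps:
Y(b, K) = -3 + (-1 + b)/(18*K) (Y(b, K) = -3 + ((b - 1)/(K + K))/9 = -3 + ((-1 + b)/((2*K)))/9 = -3 + ((-1 + b)*(1/(2*K)))/9 = -3 + ((-1 + b)/(2*K))/9 = -3 + (-1 + b)/(18*K))
p = 36/71 (p = (-4 + 5)/((1/18)*(-1 + 2 - 54*(-2))/(-2) + 5) = 1/((1/18)*(-½)*(-1 + 2 + 108) + 5) = 1/((1/18)*(-½)*109 + 5) = 1/(-109/36 + 5) = 1/(71/36) = 1*(36/71) = 36/71 ≈ 0.50704)
w(h, L) = 36/71
(3 + 13)*(-7/(-6) + w(4, 6)/2) = (3 + 13)*(-7/(-6) + (36/71)/2) = 16*(-7*(-⅙) + (36/71)*(½)) = 16*(7/6 + 18/71) = 16*(605/426) = 4840/213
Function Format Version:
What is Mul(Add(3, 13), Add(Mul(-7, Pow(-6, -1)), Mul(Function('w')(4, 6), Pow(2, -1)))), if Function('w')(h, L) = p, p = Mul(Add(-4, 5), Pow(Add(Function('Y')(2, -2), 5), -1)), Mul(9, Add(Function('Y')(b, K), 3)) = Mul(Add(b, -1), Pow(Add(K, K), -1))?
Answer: Rational(4840, 213) ≈ 22.723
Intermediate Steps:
Function('Y')(b, K) = Add(-3, Mul(Rational(1, 18), Pow(K, -1), Add(-1, b))) (Function('Y')(b, K) = Add(-3, Mul(Rational(1, 9), Mul(Add(b, -1), Pow(Add(K, K), -1)))) = Add(-3, Mul(Rational(1, 9), Mul(Add(-1, b), Pow(Mul(2, K), -1)))) = Add(-3, Mul(Rational(1, 9), Mul(Add(-1, b), Mul(Rational(1, 2), Pow(K, -1))))) = Add(-3, Mul(Rational(1, 9), Mul(Rational(1, 2), Pow(K, -1), Add(-1, b)))) = Add(-3, Mul(Rational(1, 18), Pow(K, -1), Add(-1, b))))
p = Rational(36, 71) (p = Mul(Add(-4, 5), Pow(Add(Mul(Rational(1, 18), Pow(-2, -1), Add(-1, 2, Mul(-54, -2))), 5), -1)) = Mul(1, Pow(Add(Mul(Rational(1, 18), Rational(-1, 2), Add(-1, 2, 108)), 5), -1)) = Mul(1, Pow(Add(Mul(Rational(1, 18), Rational(-1, 2), 109), 5), -1)) = Mul(1, Pow(Add(Rational(-109, 36), 5), -1)) = Mul(1, Pow(Rational(71, 36), -1)) = Mul(1, Rational(36, 71)) = Rational(36, 71) ≈ 0.50704)
Function('w')(h, L) = Rational(36, 71)
Mul(Add(3, 13), Add(Mul(-7, Pow(-6, -1)), Mul(Function('w')(4, 6), Pow(2, -1)))) = Mul(Add(3, 13), Add(Mul(-7, Pow(-6, -1)), Mul(Rational(36, 71), Pow(2, -1)))) = Mul(16, Add(Mul(-7, Rational(-1, 6)), Mul(Rational(36, 71), Rational(1, 2)))) = Mul(16, Add(Rational(7, 6), Rational(18, 71))) = Mul(16, Rational(605, 426)) = Rational(4840, 213)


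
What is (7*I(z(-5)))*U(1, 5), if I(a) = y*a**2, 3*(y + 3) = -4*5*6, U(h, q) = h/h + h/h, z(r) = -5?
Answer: -15050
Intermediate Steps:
U(h, q) = 2 (U(h, q) = 1 + 1 = 2)
y = -43 (y = -3 + (-4*5*6)/3 = -3 + (-20*6)/3 = -3 + (1/3)*(-120) = -3 - 40 = -43)
I(a) = -43*a**2
(7*I(z(-5)))*U(1, 5) = (7*(-43*(-5)**2))*2 = (7*(-43*25))*2 = (7*(-1075))*2 = -7525*2 = -15050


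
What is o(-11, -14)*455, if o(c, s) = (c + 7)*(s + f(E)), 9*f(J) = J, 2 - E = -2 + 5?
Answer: 231140/9 ≈ 25682.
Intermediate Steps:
E = -1 (E = 2 - (-2 + 5) = 2 - 1*3 = 2 - 3 = -1)
f(J) = J/9
o(c, s) = (7 + c)*(-⅑ + s) (o(c, s) = (c + 7)*(s + (⅑)*(-1)) = (7 + c)*(s - ⅑) = (7 + c)*(-⅑ + s))
o(-11, -14)*455 = (-7/9 + 7*(-14) - ⅑*(-11) - 11*(-14))*455 = (-7/9 - 98 + 11/9 + 154)*455 = (508/9)*455 = 231140/9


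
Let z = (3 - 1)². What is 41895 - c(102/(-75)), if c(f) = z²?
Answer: 41879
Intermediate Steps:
z = 4 (z = 2² = 4)
c(f) = 16 (c(f) = 4² = 16)
41895 - c(102/(-75)) = 41895 - 1*16 = 41895 - 16 = 41879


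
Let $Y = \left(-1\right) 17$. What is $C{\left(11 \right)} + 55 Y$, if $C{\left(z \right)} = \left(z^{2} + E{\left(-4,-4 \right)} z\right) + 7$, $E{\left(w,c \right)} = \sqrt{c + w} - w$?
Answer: $-763 + 22 i \sqrt{2} \approx -763.0 + 31.113 i$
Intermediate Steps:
$Y = -17$
$C{\left(z \right)} = 7 + z^{2} + z \left(4 + 2 i \sqrt{2}\right)$ ($C{\left(z \right)} = \left(z^{2} + \left(\sqrt{-4 - 4} - -4\right) z\right) + 7 = \left(z^{2} + \left(\sqrt{-8} + 4\right) z\right) + 7 = \left(z^{2} + \left(2 i \sqrt{2} + 4\right) z\right) + 7 = \left(z^{2} + \left(4 + 2 i \sqrt{2}\right) z\right) + 7 = \left(z^{2} + z \left(4 + 2 i \sqrt{2}\right)\right) + 7 = 7 + z^{2} + z \left(4 + 2 i \sqrt{2}\right)$)
$C{\left(11 \right)} + 55 Y = \left(7 + 11^{2} + 2 \cdot 11 \left(2 + i \sqrt{2}\right)\right) + 55 \left(-17\right) = \left(7 + 121 + \left(44 + 22 i \sqrt{2}\right)\right) - 935 = \left(172 + 22 i \sqrt{2}\right) - 935 = -763 + 22 i \sqrt{2}$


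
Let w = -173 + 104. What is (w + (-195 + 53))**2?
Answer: 44521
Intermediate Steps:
w = -69
(w + (-195 + 53))**2 = (-69 + (-195 + 53))**2 = (-69 - 142)**2 = (-211)**2 = 44521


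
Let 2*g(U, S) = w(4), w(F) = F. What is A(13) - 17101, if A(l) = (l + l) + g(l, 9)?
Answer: -17073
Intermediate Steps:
g(U, S) = 2 (g(U, S) = (½)*4 = 2)
A(l) = 2 + 2*l (A(l) = (l + l) + 2 = 2*l + 2 = 2 + 2*l)
A(13) - 17101 = (2 + 2*13) - 17101 = (2 + 26) - 17101 = 28 - 17101 = -17073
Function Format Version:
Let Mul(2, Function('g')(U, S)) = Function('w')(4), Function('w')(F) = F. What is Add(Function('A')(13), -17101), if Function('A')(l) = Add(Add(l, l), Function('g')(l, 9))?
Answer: -17073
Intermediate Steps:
Function('g')(U, S) = 2 (Function('g')(U, S) = Mul(Rational(1, 2), 4) = 2)
Function('A')(l) = Add(2, Mul(2, l)) (Function('A')(l) = Add(Add(l, l), 2) = Add(Mul(2, l), 2) = Add(2, Mul(2, l)))
Add(Function('A')(13), -17101) = Add(Add(2, Mul(2, 13)), -17101) = Add(Add(2, 26), -17101) = Add(28, -17101) = -17073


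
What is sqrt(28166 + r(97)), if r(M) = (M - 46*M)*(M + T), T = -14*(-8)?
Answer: I*sqrt(884119) ≈ 940.28*I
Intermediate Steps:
T = 112
r(M) = -45*M*(112 + M) (r(M) = (M - 46*M)*(M + 112) = (-45*M)*(112 + M) = -45*M*(112 + M))
sqrt(28166 + r(97)) = sqrt(28166 - 45*97*(112 + 97)) = sqrt(28166 - 45*97*209) = sqrt(28166 - 912285) = sqrt(-884119) = I*sqrt(884119)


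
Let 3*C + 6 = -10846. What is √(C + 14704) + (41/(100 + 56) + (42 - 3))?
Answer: 6125/156 + 2*√24945/3 ≈ 144.56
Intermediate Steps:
C = -10852/3 (C = -2 + (⅓)*(-10846) = -2 - 10846/3 = -10852/3 ≈ -3617.3)
√(C + 14704) + (41/(100 + 56) + (42 - 3)) = √(-10852/3 + 14704) + (41/(100 + 56) + (42 - 3)) = √(33260/3) + (41/156 + 39) = 2*√24945/3 + (41*(1/156) + 39) = 2*√24945/3 + (41/156 + 39) = 2*√24945/3 + 6125/156 = 6125/156 + 2*√24945/3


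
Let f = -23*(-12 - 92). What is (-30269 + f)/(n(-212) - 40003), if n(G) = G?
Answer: 27877/40215 ≈ 0.69320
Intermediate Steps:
f = 2392 (f = -23*(-104) = 2392)
(-30269 + f)/(n(-212) - 40003) = (-30269 + 2392)/(-212 - 40003) = -27877/(-40215) = -27877*(-1/40215) = 27877/40215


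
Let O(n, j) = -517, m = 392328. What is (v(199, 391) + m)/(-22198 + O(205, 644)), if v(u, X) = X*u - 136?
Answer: -67143/3245 ≈ -20.691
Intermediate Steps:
v(u, X) = -136 + X*u
(v(199, 391) + m)/(-22198 + O(205, 644)) = ((-136 + 391*199) + 392328)/(-22198 - 517) = ((-136 + 77809) + 392328)/(-22715) = (77673 + 392328)*(-1/22715) = 470001*(-1/22715) = -67143/3245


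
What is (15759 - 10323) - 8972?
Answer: -3536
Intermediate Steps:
(15759 - 10323) - 8972 = 5436 - 8972 = -3536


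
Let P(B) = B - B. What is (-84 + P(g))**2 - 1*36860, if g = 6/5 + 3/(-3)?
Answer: -29804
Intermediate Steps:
g = 1/5 (g = 6*(1/5) + 3*(-1/3) = 6/5 - 1 = 1/5 ≈ 0.20000)
P(B) = 0
(-84 + P(g))**2 - 1*36860 = (-84 + 0)**2 - 1*36860 = (-84)**2 - 36860 = 7056 - 36860 = -29804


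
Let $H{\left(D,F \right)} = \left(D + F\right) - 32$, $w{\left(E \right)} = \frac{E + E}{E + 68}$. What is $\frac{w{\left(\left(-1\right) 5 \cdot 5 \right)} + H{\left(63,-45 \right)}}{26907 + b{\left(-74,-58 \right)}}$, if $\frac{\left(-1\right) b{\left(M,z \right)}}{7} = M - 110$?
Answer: $- \frac{652}{1212385} \approx -0.00053778$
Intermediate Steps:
$b{\left(M,z \right)} = 770 - 7 M$ ($b{\left(M,z \right)} = - 7 \left(M - 110\right) = - 7 \left(-110 + M\right) = 770 - 7 M$)
$w{\left(E \right)} = \frac{2 E}{68 + E}$
$H{\left(D,F \right)} = -32 + D + F$
$\frac{w{\left(\left(-1\right) 5 \cdot 5 \right)} + H{\left(63,-45 \right)}}{26907 + b{\left(-74,-58 \right)}} = \frac{\frac{2 \left(-1\right) 5 \cdot 5}{68 + \left(-1\right) 5 \cdot 5} - 14}{26907 + \left(770 - -518\right)} = \frac{\frac{2 \left(\left(-5\right) 5\right)}{68 - 25} - 14}{26907 + \left(770 + 518\right)} = \frac{2 \left(-25\right) \frac{1}{68 - 25} - 14}{26907 + 1288} = \frac{2 \left(-25\right) \frac{1}{43} - 14}{28195} = \left(2 \left(-25\right) \frac{1}{43} - 14\right) \frac{1}{28195} = \left(- \frac{50}{43} - 14\right) \frac{1}{28195} = \left(- \frac{652}{43}\right) \frac{1}{28195} = - \frac{652}{1212385}$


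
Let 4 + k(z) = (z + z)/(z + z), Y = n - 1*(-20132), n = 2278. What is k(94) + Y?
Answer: 22407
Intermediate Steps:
Y = 22410 (Y = 2278 - 1*(-20132) = 2278 + 20132 = 22410)
k(z) = -3 (k(z) = -4 + (z + z)/(z + z) = -4 + (2*z)/((2*z)) = -4 + (2*z)*(1/(2*z)) = -4 + 1 = -3)
k(94) + Y = -3 + 22410 = 22407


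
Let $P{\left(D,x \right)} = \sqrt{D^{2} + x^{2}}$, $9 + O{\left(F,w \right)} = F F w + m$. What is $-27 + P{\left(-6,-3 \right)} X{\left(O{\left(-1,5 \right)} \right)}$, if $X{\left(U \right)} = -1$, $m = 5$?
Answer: $-27 - 3 \sqrt{5} \approx -33.708$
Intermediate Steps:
$O{\left(F,w \right)} = -4 + w F^{2}$ ($O{\left(F,w \right)} = -9 + \left(F F w + 5\right) = -9 + \left(F^{2} w + 5\right) = -9 + \left(w F^{2} + 5\right) = -9 + \left(5 + w F^{2}\right) = -4 + w F^{2}$)
$-27 + P{\left(-6,-3 \right)} X{\left(O{\left(-1,5 \right)} \right)} = -27 + \sqrt{\left(-6\right)^{2} + \left(-3\right)^{2}} \left(-1\right) = -27 + \sqrt{36 + 9} \left(-1\right) = -27 + \sqrt{45} \left(-1\right) = -27 + 3 \sqrt{5} \left(-1\right) = -27 - 3 \sqrt{5}$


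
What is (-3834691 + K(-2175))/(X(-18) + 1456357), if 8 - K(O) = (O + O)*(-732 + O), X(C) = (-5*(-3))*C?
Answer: -16480133/1456087 ≈ -11.318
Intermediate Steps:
X(C) = 15*C
K(O) = 8 - 2*O*(-732 + O) (K(O) = 8 - (O + O)*(-732 + O) = 8 - 2*O*(-732 + O))
(-3834691 + K(-2175))/(X(-18) + 1456357) = (-3834691 + (8 - 2*(-2175)² + 1464*(-2175)))/(15*(-18) + 1456357) = (-3834691 + (8 - 2*4730625 - 3184200))/(-270 + 1456357) = (-3834691 + (8 - 9461250 - 3184200))/1456087 = (-3834691 - 12645442)*(1/1456087) = -16480133*1/1456087 = -16480133/1456087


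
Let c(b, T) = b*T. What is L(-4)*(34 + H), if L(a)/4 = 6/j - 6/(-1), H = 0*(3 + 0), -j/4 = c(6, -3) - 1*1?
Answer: 15708/19 ≈ 826.74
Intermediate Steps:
c(b, T) = T*b
j = 76 (j = -4*(-3*6 - 1*1) = -4*(-18 - 1) = -4*(-19) = 76)
H = 0 (H = 0*3 = 0)
L(a) = 462/19 (L(a) = 4*(6/76 - 6/(-1)) = 4*(6*(1/76) - 6*(-1)) = 4*(3/38 + 6) = 4*(231/38) = 462/19)
L(-4)*(34 + H) = 462*(34 + 0)/19 = (462/19)*34 = 15708/19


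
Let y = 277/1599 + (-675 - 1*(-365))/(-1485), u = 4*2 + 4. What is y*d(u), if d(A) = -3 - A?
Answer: -302345/52767 ≈ -5.7298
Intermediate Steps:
u = 12 (u = 8 + 4 = 12)
y = 60469/158301 (y = 277*(1/1599) + (-675 + 365)*(-1/1485) = 277/1599 - 310*(-1/1485) = 277/1599 + 62/297 = 60469/158301 ≈ 0.38199)
y*d(u) = 60469*(-3 - 1*12)/158301 = 60469*(-3 - 12)/158301 = (60469/158301)*(-15) = -302345/52767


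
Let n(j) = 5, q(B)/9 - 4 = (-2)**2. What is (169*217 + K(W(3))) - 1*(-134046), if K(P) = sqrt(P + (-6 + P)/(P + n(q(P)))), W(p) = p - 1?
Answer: 170719 + sqrt(70)/7 ≈ 1.7072e+5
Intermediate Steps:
q(B) = 72 (q(B) = 36 + 9*(-2)**2 = 36 + 9*4 = 36 + 36 = 72)
W(p) = -1 + p
K(P) = sqrt(P + (-6 + P)/(5 + P)) (K(P) = sqrt(P + (-6 + P)/(P + 5)) = sqrt(P + (-6 + P)/(5 + P)))
(169*217 + K(W(3))) - 1*(-134046) = (169*217 + sqrt((-6 + (-1 + 3) + (-1 + 3)*(5 + (-1 + 3)))/(5 + (-1 + 3)))) - 1*(-134046) = (36673 + sqrt((-6 + 2 + 2*(5 + 2))/(5 + 2))) + 134046 = (36673 + sqrt((-6 + 2 + 2*7)/7)) + 134046 = (36673 + sqrt((-6 + 2 + 14)/7)) + 134046 = (36673 + sqrt((1/7)*10)) + 134046 = (36673 + sqrt(10/7)) + 134046 = (36673 + sqrt(70)/7) + 134046 = 170719 + sqrt(70)/7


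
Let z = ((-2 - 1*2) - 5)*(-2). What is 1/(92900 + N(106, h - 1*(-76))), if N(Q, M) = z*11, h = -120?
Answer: 1/93098 ≈ 1.0741e-5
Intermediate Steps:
z = 18 (z = ((-2 - 2) - 5)*(-2) = (-4 - 5)*(-2) = -9*(-2) = 18)
N(Q, M) = 198 (N(Q, M) = 18*11 = 198)
1/(92900 + N(106, h - 1*(-76))) = 1/(92900 + 198) = 1/93098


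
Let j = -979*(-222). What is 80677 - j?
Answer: -136661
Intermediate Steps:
j = 217338
80677 - j = 80677 - 1*217338 = 80677 - 217338 = -136661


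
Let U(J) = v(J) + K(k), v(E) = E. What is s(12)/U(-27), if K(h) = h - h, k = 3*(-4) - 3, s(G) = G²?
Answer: -16/3 ≈ -5.3333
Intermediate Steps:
k = -15 (k = -12 - 3 = -15)
K(h) = 0
U(J) = J (U(J) = J + 0 = J)
s(12)/U(-27) = 12²/(-27) = 144*(-1/27) = -16/3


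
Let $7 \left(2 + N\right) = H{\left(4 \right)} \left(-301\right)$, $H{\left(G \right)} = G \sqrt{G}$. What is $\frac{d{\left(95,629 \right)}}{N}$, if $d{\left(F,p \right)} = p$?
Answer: $- \frac{629}{346} \approx -1.8179$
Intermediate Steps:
$H{\left(G \right)} = G^{\frac{3}{2}}$
$N = -346$ ($N = -2 + \frac{4^{\frac{3}{2}} \left(-301\right)}{7} = -2 + \frac{8 \left(-301\right)}{7} = -2 + \frac{1}{7} \left(-2408\right) = -2 - 344 = -346$)
$\frac{d{\left(95,629 \right)}}{N} = \frac{629}{-346} = 629 \left(- \frac{1}{346}\right) = - \frac{629}{346}$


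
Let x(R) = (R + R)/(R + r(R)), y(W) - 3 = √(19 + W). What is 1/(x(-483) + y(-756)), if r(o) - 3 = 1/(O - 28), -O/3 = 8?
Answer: 3122995515/474842734202 - 623051521*I*√737/474842734202 ≈ 0.0065769 - 0.035621*I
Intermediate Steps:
O = -24 (O = -3*8 = -24)
y(W) = 3 + √(19 + W)
r(o) = 155/52 (r(o) = 3 + 1/(-24 - 28) = 3 + 1/(-52) = 3 - 1/52 = 155/52)
x(R) = 2*R/(155/52 + R) (x(R) = (R + R)/(R + 155/52) = (2*R)/(155/52 + R) = 2*R/(155/52 + R))
1/(x(-483) + y(-756)) = 1/(104*(-483)/(155 + 52*(-483)) + (3 + √(19 - 756))) = 1/(104*(-483)/(155 - 25116) + (3 + √(-737))) = 1/(104*(-483)/(-24961) + (3 + I*√737)) = 1/(104*(-483)*(-1/24961) + (3 + I*√737)) = 1/(50232/24961 + (3 + I*√737)) = 1/(125115/24961 + I*√737)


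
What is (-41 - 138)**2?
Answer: 32041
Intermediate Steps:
(-41 - 138)**2 = (-179)**2 = 32041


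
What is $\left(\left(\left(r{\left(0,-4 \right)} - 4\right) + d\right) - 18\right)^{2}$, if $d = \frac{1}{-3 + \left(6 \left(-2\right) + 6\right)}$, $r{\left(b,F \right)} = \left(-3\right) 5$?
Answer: $\frac{111556}{81} \approx 1377.2$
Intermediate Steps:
$r{\left(b,F \right)} = -15$
$d = - \frac{1}{9}$ ($d = \frac{1}{-3 + \left(-12 + 6\right)} = \frac{1}{-3 - 6} = \frac{1}{-9} = - \frac{1}{9} \approx -0.11111$)
$\left(\left(\left(r{\left(0,-4 \right)} - 4\right) + d\right) - 18\right)^{2} = \left(\left(\left(-15 - 4\right) - \frac{1}{9}\right) - 18\right)^{2} = \left(\left(-19 - \frac{1}{9}\right) - 18\right)^{2} = \left(- \frac{172}{9} - 18\right)^{2} = \left(- \frac{334}{9}\right)^{2} = \frac{111556}{81}$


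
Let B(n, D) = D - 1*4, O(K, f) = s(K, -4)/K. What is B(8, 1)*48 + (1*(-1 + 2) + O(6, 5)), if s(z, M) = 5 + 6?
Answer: -847/6 ≈ -141.17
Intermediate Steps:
s(z, M) = 11
O(K, f) = 11/K
B(n, D) = -4 + D (B(n, D) = D - 4 = -4 + D)
B(8, 1)*48 + (1*(-1 + 2) + O(6, 5)) = (-4 + 1)*48 + (1*(-1 + 2) + 11/6) = -3*48 + (1*1 + 11*(1/6)) = -144 + (1 + 11/6) = -144 + 17/6 = -847/6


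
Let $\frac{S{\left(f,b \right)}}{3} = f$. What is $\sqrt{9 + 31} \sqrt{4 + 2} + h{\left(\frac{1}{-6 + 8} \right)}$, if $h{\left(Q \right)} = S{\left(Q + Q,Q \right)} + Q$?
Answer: $\frac{7}{2} + 4 \sqrt{15} \approx 18.992$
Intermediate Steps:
$S{\left(f,b \right)} = 3 f$
$h{\left(Q \right)} = 7 Q$ ($h{\left(Q \right)} = 3 \left(Q + Q\right) + Q = 3 \cdot 2 Q + Q = 6 Q + Q = 7 Q$)
$\sqrt{9 + 31} \sqrt{4 + 2} + h{\left(\frac{1}{-6 + 8} \right)} = \sqrt{9 + 31} \sqrt{4 + 2} + \frac{7}{-6 + 8} = \sqrt{40} \sqrt{6} + \frac{7}{2} = 2 \sqrt{10} \sqrt{6} + 7 \cdot \frac{1}{2} = 4 \sqrt{15} + \frac{7}{2} = \frac{7}{2} + 4 \sqrt{15}$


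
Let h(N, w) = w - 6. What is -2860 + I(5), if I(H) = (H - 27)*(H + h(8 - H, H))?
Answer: -2948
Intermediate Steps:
h(N, w) = -6 + w
I(H) = (-27 + H)*(-6 + 2*H) (I(H) = (H - 27)*(H + (-6 + H)) = (-27 + H)*(-6 + 2*H))
-2860 + I(5) = -2860 + (162 - 60*5 + 2*5²) = -2860 + (162 - 300 + 2*25) = -2860 + (162 - 300 + 50) = -2860 - 88 = -2948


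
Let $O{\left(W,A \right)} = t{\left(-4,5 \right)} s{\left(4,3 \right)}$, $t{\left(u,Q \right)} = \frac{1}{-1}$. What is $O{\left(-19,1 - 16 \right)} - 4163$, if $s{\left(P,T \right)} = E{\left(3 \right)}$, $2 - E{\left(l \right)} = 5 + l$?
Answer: $-4157$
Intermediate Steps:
$E{\left(l \right)} = -3 - l$ ($E{\left(l \right)} = 2 - \left(5 + l\right) = -3 - l$)
$s{\left(P,T \right)} = -6$ ($s{\left(P,T \right)} = -3 - 3 = -6$)
$t{\left(u,Q \right)} = -1$
$O{\left(W,A \right)} = 6$ ($O{\left(W,A \right)} = \left(-1\right) \left(-6\right) = 6$)
$O{\left(-19,1 - 16 \right)} - 4163 = 6 - 4163 = -4157$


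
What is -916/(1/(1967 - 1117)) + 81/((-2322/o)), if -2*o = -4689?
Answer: -133933267/172 ≈ -7.7868e+5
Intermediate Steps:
o = 4689/2 (o = -½*(-4689) = 4689/2 ≈ 2344.5)
-916/(1/(1967 - 1117)) + 81/((-2322/o)) = -916/(1/(1967 - 1117)) + 81/((-2322/4689/2)) = -916/(1/850) + 81/((-2322*2/4689)) = -916/1/850 + 81/(-516/521) = -916*850 + 81*(-521/516) = -778600 - 14067/172 = -133933267/172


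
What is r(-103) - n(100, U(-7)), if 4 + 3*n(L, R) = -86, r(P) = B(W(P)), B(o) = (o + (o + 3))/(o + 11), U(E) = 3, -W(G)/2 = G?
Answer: 6925/217 ≈ 31.912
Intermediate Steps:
W(G) = -2*G
B(o) = (3 + 2*o)/(11 + o) (B(o) = (o + (3 + o))/(11 + o) = (3 + 2*o)/(11 + o))
r(P) = (3 - 4*P)/(11 - 2*P) (r(P) = (3 + 2*(-2*P))/(11 - 2*P) = (3 - 4*P)/(11 - 2*P))
n(L, R) = -30 (n(L, R) = -4/3 + (1/3)*(-86) = -4/3 - 86/3 = -30)
r(-103) - n(100, U(-7)) = (-3 + 4*(-103))/(-11 + 2*(-103)) - 1*(-30) = (-3 - 412)/(-11 - 206) + 30 = -415/(-217) + 30 = -1/217*(-415) + 30 = 415/217 + 30 = 6925/217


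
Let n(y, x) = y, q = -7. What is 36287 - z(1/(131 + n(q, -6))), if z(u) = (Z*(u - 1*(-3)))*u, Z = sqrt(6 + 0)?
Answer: 36287 - 373*sqrt(6)/15376 ≈ 36287.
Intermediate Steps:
Z = sqrt(6) ≈ 2.4495
z(u) = u*sqrt(6)*(3 + u) (z(u) = (sqrt(6)*(u - 1*(-3)))*u = (sqrt(6)*(u + 3))*u = (sqrt(6)*(3 + u))*u = u*sqrt(6)*(3 + u))
36287 - z(1/(131 + n(q, -6))) = 36287 - sqrt(6)*(3 + 1/(131 - 7))/(131 - 7) = 36287 - sqrt(6)*(3 + 1/124)/124 = 36287 - sqrt(6)*373/(124*124) = 36287 - 373*sqrt(6)/15376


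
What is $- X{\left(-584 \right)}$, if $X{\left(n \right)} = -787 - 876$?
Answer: $1663$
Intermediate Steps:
$X{\left(n \right)} = -1663$
$- X{\left(-584 \right)} = \left(-1\right) \left(-1663\right) = 1663$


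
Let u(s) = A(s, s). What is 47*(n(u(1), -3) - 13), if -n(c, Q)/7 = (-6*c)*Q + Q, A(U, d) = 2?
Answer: -11468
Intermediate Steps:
u(s) = 2
n(c, Q) = -7*Q + 42*Q*c (n(c, Q) = -7*((-6*c)*Q + Q) = -7*(-6*Q*c + Q) = -7*(Q - 6*Q*c) = -7*Q + 42*Q*c)
47*(n(u(1), -3) - 13) = 47*(7*(-3)*(-1 + 6*2) - 13) = 47*(7*(-3)*(-1 + 12) - 13) = 47*(7*(-3)*11 - 13) = 47*(-231 - 13) = 47*(-244) = -11468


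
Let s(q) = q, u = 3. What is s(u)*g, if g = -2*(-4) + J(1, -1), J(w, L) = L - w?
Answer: 18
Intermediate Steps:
g = 6 (g = -2*(-4) + (-1 - 1*1) = 8 + (-1 - 1) = 8 - 2 = 6)
s(u)*g = 3*6 = 18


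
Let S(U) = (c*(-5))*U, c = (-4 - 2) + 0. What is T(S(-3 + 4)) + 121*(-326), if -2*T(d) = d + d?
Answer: -39476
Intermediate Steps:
c = -6 (c = -6 + 0 = -6)
S(U) = 30*U (S(U) = (-6*(-5))*U = 30*U)
T(d) = -d (T(d) = -(d + d)/2 = -d)
T(S(-3 + 4)) + 121*(-326) = -30*(-3 + 4) + 121*(-326) = -30 - 39446 = -39476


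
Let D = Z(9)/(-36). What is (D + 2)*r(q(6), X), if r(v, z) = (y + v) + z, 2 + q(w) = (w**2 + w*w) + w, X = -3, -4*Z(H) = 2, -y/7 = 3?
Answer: 1885/18 ≈ 104.72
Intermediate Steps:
y = -21 (y = -7*3 = -21)
Z(H) = -1/2 (Z(H) = -1/4*2 = -1/2)
q(w) = -2 + w + 2*w**2 (q(w) = -2 + ((w**2 + w*w) + w) = -2 + ((w**2 + w**2) + w) = -2 + (2*w**2 + w) = -2 + (w + 2*w**2) = -2 + w + 2*w**2)
r(v, z) = -21 + v + z (r(v, z) = (-21 + v) + z = -21 + v + z)
D = 1/72 (D = -1/2/(-36) = -1/2*(-1/36) = 1/72 ≈ 0.013889)
(D + 2)*r(q(6), X) = (1/72 + 2)*(-21 + (-2 + 6 + 2*6**2) - 3) = 145*(-21 + (-2 + 6 + 2*36) - 3)/72 = 145*(-21 + (-2 + 6 + 72) - 3)/72 = 145*(-21 + 76 - 3)/72 = (145/72)*52 = 1885/18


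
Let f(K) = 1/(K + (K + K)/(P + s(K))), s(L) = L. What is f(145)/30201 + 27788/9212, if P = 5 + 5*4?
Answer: 523257068569/173464940082 ≈ 3.0165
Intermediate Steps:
P = 25 (P = 5 + 20 = 25)
f(K) = 1/(K + 2*K/(25 + K)) (f(K) = 1/(K + (K + K)/(25 + K)) = 1/(K + (2*K)/(25 + K)) = 1/(K + 2*K/(25 + K)))
f(145)/30201 + 27788/9212 = ((25 + 145)/(145*(27 + 145)))/30201 + 27788/9212 = ((1/145)*170/172)*(1/30201) + 27788*(1/9212) = ((1/145)*(1/172)*170)*(1/30201) + 6947/2303 = (17/2494)*(1/30201) + 6947/2303 = 17/75321294 + 6947/2303 = 523257068569/173464940082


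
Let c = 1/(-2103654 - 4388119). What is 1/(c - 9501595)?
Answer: -6491773/61682197877936 ≈ -1.0525e-7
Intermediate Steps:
c = -1/6491773 (c = 1/(-6491773) = -1/6491773 ≈ -1.5404e-7)
1/(c - 9501595) = 1/(-1/6491773 - 9501595) = 1/(-61682197877936/6491773) = -6491773/61682197877936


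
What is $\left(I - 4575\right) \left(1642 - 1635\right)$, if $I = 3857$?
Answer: $-5026$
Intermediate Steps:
$\left(I - 4575\right) \left(1642 - 1635\right) = \left(3857 - 4575\right) \left(1642 - 1635\right) = \left(-718\right) 7 = -5026$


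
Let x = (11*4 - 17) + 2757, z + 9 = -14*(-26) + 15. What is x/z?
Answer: 1392/185 ≈ 7.5243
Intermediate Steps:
z = 370 (z = -9 + (-14*(-26) + 15) = -9 + (364 + 15) = -9 + 379 = 370)
x = 2784 (x = (44 - 17) + 2757 = 27 + 2757 = 2784)
x/z = 2784/370 = 2784*(1/370) = 1392/185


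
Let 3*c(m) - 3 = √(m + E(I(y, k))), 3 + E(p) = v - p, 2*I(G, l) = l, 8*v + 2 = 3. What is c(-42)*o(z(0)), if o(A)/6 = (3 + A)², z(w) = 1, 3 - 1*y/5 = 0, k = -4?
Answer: 96 + 56*I*√14 ≈ 96.0 + 209.53*I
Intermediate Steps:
v = ⅛ (v = -¼ + (⅛)*3 = -¼ + 3/8 = ⅛ ≈ 0.12500)
y = 15 (y = 15 - 5*0 = 15 + 0 = 15)
I(G, l) = l/2
E(p) = -23/8 - p (E(p) = -3 + (⅛ - p) = -23/8 - p)
o(A) = 6*(3 + A)²
c(m) = 1 + √(-7/8 + m)/3 (c(m) = 1 + √(m + (-23/8 - (-4)/2))/3 = 1 + √(m + (-23/8 - 1*(-2)))/3 = 1 + √(m + (-23/8 + 2))/3 = 1 + √(m - 7/8)/3 = 1 + √(-7/8 + m)/3)
c(-42)*o(z(0)) = (1 + √(-14 + 16*(-42))/12)*(6*(3 + 1)²) = (1 + √(-14 - 672)/12)*(6*4²) = (1 + √(-686)/12)*(6*16) = (1 + (7*I*√14)/12)*96 = (1 + 7*I*√14/12)*96 = 96 + 56*I*√14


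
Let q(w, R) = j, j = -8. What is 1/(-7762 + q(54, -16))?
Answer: -1/7770 ≈ -0.00012870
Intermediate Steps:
q(w, R) = -8
1/(-7762 + q(54, -16)) = 1/(-7762 - 8) = 1/(-7770) = -1/7770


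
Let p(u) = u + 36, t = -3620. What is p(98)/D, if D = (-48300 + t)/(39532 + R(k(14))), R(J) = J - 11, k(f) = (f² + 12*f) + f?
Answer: -2673233/25960 ≈ -102.98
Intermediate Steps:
k(f) = f² + 13*f
p(u) = 36 + u
R(J) = -11 + J
D = -51920/39899 (D = (-48300 - 3620)/(39532 + (-11 + 14*(13 + 14))) = -51920/(39532 + (-11 + 14*27)) = -51920/(39532 + (-11 + 378)) = -51920/(39532 + 367) = -51920/39899 ≈ -1.3013)
p(98)/D = (36 + 98)/(-51920/39899) = 134*(-39899/51920) = -2673233/25960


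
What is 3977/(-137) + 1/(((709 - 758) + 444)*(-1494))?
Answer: -2346947147/80847810 ≈ -29.029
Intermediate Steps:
3977/(-137) + 1/(((709 - 758) + 444)*(-1494)) = 3977*(-1/137) - 1/1494/(-49 + 444) = -3977/137 - 1/1494/395 = -3977/137 + (1/395)*(-1/1494) = -3977/137 - 1/590130 = -2346947147/80847810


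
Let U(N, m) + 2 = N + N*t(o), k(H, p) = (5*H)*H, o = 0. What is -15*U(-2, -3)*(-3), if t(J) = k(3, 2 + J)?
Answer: -4230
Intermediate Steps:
k(H, p) = 5*H²
t(J) = 45 (t(J) = 5*3² = 5*9 = 45)
U(N, m) = -2 + 46*N (U(N, m) = -2 + (N + N*45) = -2 + (N + 45*N) = -2 + 46*N)
-15*U(-2, -3)*(-3) = -15*(-2 + 46*(-2))*(-3) = -15*(-2 - 92)*(-3) = -15*(-94)*(-3) = 1410*(-3) = -4230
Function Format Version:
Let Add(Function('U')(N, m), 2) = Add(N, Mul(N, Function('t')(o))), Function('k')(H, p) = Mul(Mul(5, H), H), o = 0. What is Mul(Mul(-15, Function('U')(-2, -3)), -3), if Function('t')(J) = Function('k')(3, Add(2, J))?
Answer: -4230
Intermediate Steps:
Function('k')(H, p) = Mul(5, Pow(H, 2))
Function('t')(J) = 45 (Function('t')(J) = Mul(5, Pow(3, 2)) = Mul(5, 9) = 45)
Function('U')(N, m) = Add(-2, Mul(46, N)) (Function('U')(N, m) = Add(-2, Add(N, Mul(N, 45))) = Add(-2, Add(N, Mul(45, N))) = Add(-2, Mul(46, N)))
Mul(Mul(-15, Function('U')(-2, -3)), -3) = Mul(Mul(-15, Add(-2, Mul(46, -2))), -3) = Mul(Mul(-15, Add(-2, -92)), -3) = Mul(Mul(-15, -94), -3) = Mul(1410, -3) = -4230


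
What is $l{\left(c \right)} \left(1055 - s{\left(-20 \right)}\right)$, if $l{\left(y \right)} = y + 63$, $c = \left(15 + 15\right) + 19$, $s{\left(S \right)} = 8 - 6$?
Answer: $117936$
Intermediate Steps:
$s{\left(S \right)} = 2$
$c = 49$ ($c = 30 + 19 = 49$)
$l{\left(y \right)} = 63 + y$
$l{\left(c \right)} \left(1055 - s{\left(-20 \right)}\right) = \left(63 + 49\right) \left(1055 - 2\right) = 112 \left(1055 - 2\right) = 112 \cdot 1053 = 117936$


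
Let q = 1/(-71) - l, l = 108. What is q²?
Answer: 58813561/5041 ≈ 11667.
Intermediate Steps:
q = -7669/71 (q = 1/(-71) - 1*108 = -1/71 - 108 = -7669/71 ≈ -108.01)
q² = (-7669/71)² = 58813561/5041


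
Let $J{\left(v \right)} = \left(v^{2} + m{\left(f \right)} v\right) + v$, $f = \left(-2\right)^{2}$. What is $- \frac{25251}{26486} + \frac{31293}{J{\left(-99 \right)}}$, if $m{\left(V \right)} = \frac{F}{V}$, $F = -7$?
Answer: $\frac{237803}{107338} \approx 2.2155$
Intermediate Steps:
$f = 4$
$m{\left(V \right)} = - \frac{7}{V}$
$J{\left(v \right)} = v^{2} - \frac{3 v}{4}$ ($J{\left(v \right)} = \left(v^{2} + - \frac{7}{4} v\right) + v = \left(v^{2} + \left(-7\right) \frac{1}{4} v\right) + v = \left(v^{2} - \frac{7 v}{4}\right) + v = v^{2} - \frac{3 v}{4}$)
$- \frac{25251}{26486} + \frac{31293}{J{\left(-99 \right)}} = - \frac{25251}{26486} + \frac{31293}{\frac{1}{4} \left(-99\right) \left(-3 + 4 \left(-99\right)\right)} = \left(-25251\right) \frac{1}{26486} + \frac{31293}{\frac{1}{4} \left(-99\right) \left(-3 - 396\right)} = - \frac{1329}{1394} + \frac{31293}{\frac{1}{4} \left(-99\right) \left(-399\right)} = - \frac{1329}{1394} + \frac{31293}{\frac{39501}{4}} = - \frac{1329}{1394} + 31293 \cdot \frac{4}{39501} = - \frac{1329}{1394} + \frac{244}{77} = \frac{237803}{107338}$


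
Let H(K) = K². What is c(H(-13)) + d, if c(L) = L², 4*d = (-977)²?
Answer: 1068773/4 ≈ 2.6719e+5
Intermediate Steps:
d = 954529/4 (d = (¼)*(-977)² = (¼)*954529 = 954529/4 ≈ 2.3863e+5)
c(H(-13)) + d = ((-13)²)² + 954529/4 = 169² + 954529/4 = 28561 + 954529/4 = 1068773/4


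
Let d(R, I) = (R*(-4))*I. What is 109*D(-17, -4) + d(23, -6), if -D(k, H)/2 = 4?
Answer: -320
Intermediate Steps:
d(R, I) = -4*I*R (d(R, I) = (-4*R)*I = -4*I*R)
D(k, H) = -8 (D(k, H) = -2*4 = -8)
109*D(-17, -4) + d(23, -6) = 109*(-8) - 4*(-6)*23 = -872 + 552 = -320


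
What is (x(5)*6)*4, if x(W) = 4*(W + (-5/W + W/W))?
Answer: 480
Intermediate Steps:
x(W) = 4 - 20/W + 4*W (x(W) = 4*(W + (-5/W + 1)) = 4*(W + (1 - 5/W)) = 4*(1 + W - 5/W) = 4 - 20/W + 4*W)
(x(5)*6)*4 = ((4 - 20/5 + 4*5)*6)*4 = ((4 - 20*1/5 + 20)*6)*4 = ((4 - 4 + 20)*6)*4 = (20*6)*4 = 120*4 = 480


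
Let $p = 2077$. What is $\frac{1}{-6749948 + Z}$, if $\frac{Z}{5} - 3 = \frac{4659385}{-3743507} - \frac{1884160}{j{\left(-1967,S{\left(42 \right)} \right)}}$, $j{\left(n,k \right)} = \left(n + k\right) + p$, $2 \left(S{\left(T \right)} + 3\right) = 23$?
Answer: $- \frac{887211159}{6059155062964772} \approx -1.4643 \cdot 10^{-7}$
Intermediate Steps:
$S{\left(T \right)} = \frac{17}{2}$ ($S{\left(T \right)} = -3 + \frac{1}{2} \cdot 23 = -3 + \frac{23}{2} = \frac{17}{2}$)
$j{\left(n,k \right)} = 2077 + k + n$ ($j{\left(n,k \right)} = \left(n + k\right) + 2077 = \left(k + n\right) + 2077 = 2077 + k + n$)
$Z = - \frac{70525874695040}{887211159}$ ($Z = 15 + 5 \left(\frac{4659385}{-3743507} - \frac{1884160}{2077 + \frac{17}{2} - 1967}\right) = 15 + 5 \left(4659385 \left(- \frac{1}{3743507}\right) - \frac{1884160}{\frac{237}{2}}\right) = 15 + 5 \left(- \frac{4659385}{3743507} - \frac{3768320}{237}\right) = 15 + 5 \left(- \frac{14107836572485}{887211159}\right) = 15 - \frac{70539182862425}{887211159} = - \frac{70525874695040}{887211159} \approx -79492.0$)
$\frac{1}{-6749948 + Z} = \frac{1}{-6749948 - \frac{70525874695040}{887211159}} = \frac{1}{- \frac{6059155062964772}{887211159}} = - \frac{887211159}{6059155062964772}$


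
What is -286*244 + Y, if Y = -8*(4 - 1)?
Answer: -69808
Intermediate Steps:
Y = -24 (Y = -8*3 = -24)
-286*244 + Y = -286*244 - 24 = -69784 - 24 = -69808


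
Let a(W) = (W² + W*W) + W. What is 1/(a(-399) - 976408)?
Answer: -1/658405 ≈ -1.5188e-6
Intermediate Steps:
a(W) = W + 2*W² (a(W) = (W² + W²) + W = 2*W² + W = W + 2*W²)
1/(a(-399) - 976408) = 1/(-399*(1 + 2*(-399)) - 976408) = 1/(-399*(1 - 798) - 976408) = 1/(-399*(-797) - 976408) = 1/(318003 - 976408) = 1/(-658405) = -1/658405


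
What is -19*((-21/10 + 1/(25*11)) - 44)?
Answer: 481707/550 ≈ 875.83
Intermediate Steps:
-19*((-21/10 + 1/(25*11)) - 44) = -19*((-21*⅒ + (1/25)*(1/11)) - 44) = -19*((-21/10 + 1/275) - 44) = -19*(-1153/550 - 44) = -19*(-25353/550) = 481707/550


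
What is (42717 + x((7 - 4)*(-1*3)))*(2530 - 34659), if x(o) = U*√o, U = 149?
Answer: -1372454493 - 14361663*I ≈ -1.3725e+9 - 1.4362e+7*I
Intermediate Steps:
x(o) = 149*√o
(42717 + x((7 - 4)*(-1*3)))*(2530 - 34659) = (42717 + 149*√((7 - 4)*(-1*3)))*(2530 - 34659) = (42717 + 149*√(3*(-3)))*(-32129) = (42717 + 149*√(-9))*(-32129) = (42717 + 149*(3*I))*(-32129) = (42717 + 447*I)*(-32129) = -1372454493 - 14361663*I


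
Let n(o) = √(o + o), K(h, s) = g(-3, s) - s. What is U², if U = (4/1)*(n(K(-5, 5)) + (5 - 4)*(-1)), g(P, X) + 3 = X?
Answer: 16*(1 - I*√6)² ≈ -80.0 - 78.384*I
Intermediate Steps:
g(P, X) = -3 + X
K(h, s) = -3 (K(h, s) = (-3 + s) - s = -3)
n(o) = √2*√o (n(o) = √(2*o) = √2*√o)
U = -4 + 4*I*√6 (U = (4/1)*(√2*√(-3) + (5 - 4)*(-1)) = (4*1)*(√2*(I*√3) + 1*(-1)) = 4*(I*√6 - 1) = 4*(-1 + I*√6) = -4 + 4*I*√6 ≈ -4.0 + 9.798*I)
U² = (-4 + 4*I*√6)²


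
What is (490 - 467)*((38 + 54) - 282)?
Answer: -4370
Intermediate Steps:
(490 - 467)*((38 + 54) - 282) = 23*(92 - 282) = 23*(-190) = -4370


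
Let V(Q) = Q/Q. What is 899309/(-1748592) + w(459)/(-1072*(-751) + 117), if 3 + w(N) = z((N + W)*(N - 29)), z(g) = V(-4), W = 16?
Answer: -724117211585/1407947043888 ≈ -0.51431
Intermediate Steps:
V(Q) = 1
z(g) = 1
w(N) = -2 (w(N) = -3 + 1 = -2)
899309/(-1748592) + w(459)/(-1072*(-751) + 117) = 899309/(-1748592) - 2/(-1072*(-751) + 117) = 899309*(-1/1748592) - 2/(805072 + 117) = -899309/1748592 - 2/805189 = -724117211585/1407947043888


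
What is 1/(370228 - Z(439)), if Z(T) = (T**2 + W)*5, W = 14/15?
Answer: -3/1780145 ≈ -1.6853e-6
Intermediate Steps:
W = 14/15 (W = 14*(1/15) = 14/15 ≈ 0.93333)
Z(T) = 14/3 + 5*T**2 (Z(T) = (T**2 + 14/15)*5 = (14/15 + T**2)*5 = 14/3 + 5*T**2)
1/(370228 - Z(439)) = 1/(370228 - (14/3 + 5*439**2)) = 1/(370228 - (14/3 + 5*192721)) = 1/(370228 - (14/3 + 963605)) = 1/(370228 - 1*2890829/3) = 1/(370228 - 2890829/3) = 1/(-1780145/3) = -3/1780145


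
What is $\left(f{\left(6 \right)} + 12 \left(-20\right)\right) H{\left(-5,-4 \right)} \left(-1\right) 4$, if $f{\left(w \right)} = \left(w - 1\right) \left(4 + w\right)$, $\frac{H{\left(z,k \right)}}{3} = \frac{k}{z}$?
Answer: $1824$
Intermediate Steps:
$H{\left(z,k \right)} = \frac{3 k}{z}$ ($H{\left(z,k \right)} = 3 \frac{k}{z} = \frac{3 k}{z}$)
$f{\left(w \right)} = \left(-1 + w\right) \left(4 + w\right)$
$\left(f{\left(6 \right)} + 12 \left(-20\right)\right) H{\left(-5,-4 \right)} \left(-1\right) 4 = \left(\left(-4 + 6^{2} + 3 \cdot 6\right) + 12 \left(-20\right)\right) 3 \left(-4\right) \frac{1}{-5} \left(-1\right) 4 = \left(\left(-4 + 36 + 18\right) - 240\right) 3 \left(-4\right) \left(- \frac{1}{5}\right) \left(-1\right) 4 = \left(50 - 240\right) \frac{12}{5} \left(-1\right) 4 = - 190 \left(\left(- \frac{12}{5}\right) 4\right) = \left(-190\right) \left(- \frac{48}{5}\right) = 1824$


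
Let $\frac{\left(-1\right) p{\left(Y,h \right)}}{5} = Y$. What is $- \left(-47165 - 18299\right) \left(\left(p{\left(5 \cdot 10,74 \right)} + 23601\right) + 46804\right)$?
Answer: $4592626920$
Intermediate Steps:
$p{\left(Y,h \right)} = - 5 Y$
$- \left(-47165 - 18299\right) \left(\left(p{\left(5 \cdot 10,74 \right)} + 23601\right) + 46804\right) = - \left(-47165 - 18299\right) \left(\left(- 5 \cdot 5 \cdot 10 + 23601\right) + 46804\right) = - \left(-65464\right) \left(\left(\left(-5\right) 50 + 23601\right) + 46804\right) = - \left(-65464\right) \left(\left(-250 + 23601\right) + 46804\right) = - \left(-65464\right) \left(23351 + 46804\right) = - \left(-65464\right) 70155 = \left(-1\right) \left(-4592626920\right) = 4592626920$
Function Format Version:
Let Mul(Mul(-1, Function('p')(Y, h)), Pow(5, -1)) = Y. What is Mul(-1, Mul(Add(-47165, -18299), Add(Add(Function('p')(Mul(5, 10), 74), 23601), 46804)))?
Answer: 4592626920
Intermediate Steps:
Function('p')(Y, h) = Mul(-5, Y)
Mul(-1, Mul(Add(-47165, -18299), Add(Add(Function('p')(Mul(5, 10), 74), 23601), 46804))) = Mul(-1, Mul(Add(-47165, -18299), Add(Add(Mul(-5, Mul(5, 10)), 23601), 46804))) = Mul(-1, Mul(-65464, Add(Add(Mul(-5, 50), 23601), 46804))) = Mul(-1, Mul(-65464, Add(Add(-250, 23601), 46804))) = Mul(-1, Mul(-65464, Add(23351, 46804))) = Mul(-1, Mul(-65464, 70155)) = Mul(-1, -4592626920) = 4592626920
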